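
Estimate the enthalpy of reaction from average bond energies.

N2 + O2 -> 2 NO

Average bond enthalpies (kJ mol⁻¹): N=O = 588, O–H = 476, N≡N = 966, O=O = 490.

ΔH ≈ +280 kJ

Bonds broken (reactants):
  N≡N: 1 × 966 = 966
  O=O: 1 × 490 = 490
  Σ(broken) = 1456 kJ
Bonds formed (products):
  N=O: 2 × 588 = 1176
  Σ(formed) = 1176 kJ
ΔH = Σ(broken) − Σ(formed) = 1456 − 1176 = +280 kJ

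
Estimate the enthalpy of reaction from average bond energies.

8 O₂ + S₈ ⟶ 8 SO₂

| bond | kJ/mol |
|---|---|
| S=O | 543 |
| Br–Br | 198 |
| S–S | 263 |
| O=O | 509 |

ΔH ≈ −2512 kJ

Bonds broken (reactants):
  O=O: 8 × 509 = 4072
  S–S: 8 × 263 = 2104
  Σ(broken) = 6176 kJ
Bonds formed (products):
  S=O: 16 × 543 = 8688
  Σ(formed) = 8688 kJ
ΔH = Σ(broken) − Σ(formed) = 6176 − 8688 = −2512 kJ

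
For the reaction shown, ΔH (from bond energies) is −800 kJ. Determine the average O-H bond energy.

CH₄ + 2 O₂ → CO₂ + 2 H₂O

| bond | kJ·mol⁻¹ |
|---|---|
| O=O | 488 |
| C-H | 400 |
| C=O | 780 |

D(O-H) ≈ 454 kJ/mol

Let D be the O-H bond energy.
Σ(broken) = 4×400 + 2×488 = 2576
Σ(formed) = 2×780 + 4×D = 1560 + 4D
ΔH = Σ(broken) − Σ(formed) = (2576) − (1560 + 4D) = +1016 − 4D
Setting this equal to −800 kJ gives 4D = 1816, so D = 454 kJ/mol.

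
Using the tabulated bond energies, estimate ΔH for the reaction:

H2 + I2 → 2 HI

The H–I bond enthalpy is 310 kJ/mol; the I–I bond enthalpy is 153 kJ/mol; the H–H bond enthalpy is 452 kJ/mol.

Bonds broken (reactants):
  H–H: 1 × 452 = 452
  I–I: 1 × 153 = 153
  Σ(broken) = 605 kJ
Bonds formed (products):
  H–I: 2 × 310 = 620
  Σ(formed) = 620 kJ
ΔH = Σ(broken) − Σ(formed) = 605 − 620 = −15 kJ

ΔH ≈ −15 kJ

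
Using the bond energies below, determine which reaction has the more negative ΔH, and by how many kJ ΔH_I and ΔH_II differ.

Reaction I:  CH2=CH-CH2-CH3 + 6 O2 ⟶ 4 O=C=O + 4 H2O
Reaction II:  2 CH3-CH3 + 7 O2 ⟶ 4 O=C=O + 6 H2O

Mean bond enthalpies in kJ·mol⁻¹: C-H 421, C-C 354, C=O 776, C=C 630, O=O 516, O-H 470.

Reaction I:
  Bonds broken (reactants):
    C-C: 2 × 354 = 708
    C-H: 8 × 421 = 3368
    C=C: 1 × 630 = 630
    O=O: 6 × 516 = 3096
    Σ(broken) = 7802 kJ
  Bonds formed (products):
    C=O: 8 × 776 = 6208
    O-H: 8 × 470 = 3760
    Σ(formed) = 9968 kJ
  ΔH_I = 7802 − 9968 = −2166 kJ
Reaction II:
  Bonds broken (reactants):
    C-C: 2 × 354 = 708
    C-H: 12 × 421 = 5052
    O=O: 7 × 516 = 3612
    Σ(broken) = 9372 kJ
  Bonds formed (products):
    C=O: 8 × 776 = 6208
    O-H: 12 × 470 = 5640
    Σ(formed) = 11848 kJ
  ΔH_II = 9372 − 11848 = −2476 kJ
ΔH_I − ΔH_II = +310 kJ, so reaction II has the more negative ΔH; |ΔH_I − ΔH_II| = 310 kJ.

Reaction II, by 310 kJ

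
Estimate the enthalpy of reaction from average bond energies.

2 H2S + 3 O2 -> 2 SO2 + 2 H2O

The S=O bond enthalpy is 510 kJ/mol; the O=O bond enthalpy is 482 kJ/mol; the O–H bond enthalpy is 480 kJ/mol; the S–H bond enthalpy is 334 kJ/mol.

ΔH ≈ −1178 kJ

Bonds broken (reactants):
  O=O: 3 × 482 = 1446
  S–H: 4 × 334 = 1336
  Σ(broken) = 2782 kJ
Bonds formed (products):
  O–H: 4 × 480 = 1920
  S=O: 4 × 510 = 2040
  Σ(formed) = 3960 kJ
ΔH = Σ(broken) − Σ(formed) = 2782 − 3960 = −1178 kJ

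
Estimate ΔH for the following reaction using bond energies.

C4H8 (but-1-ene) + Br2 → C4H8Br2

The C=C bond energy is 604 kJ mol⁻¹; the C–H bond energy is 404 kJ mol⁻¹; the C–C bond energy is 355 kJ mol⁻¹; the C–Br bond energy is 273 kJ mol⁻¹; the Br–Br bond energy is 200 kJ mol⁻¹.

ΔH ≈ −97 kJ

Bonds broken (reactants):
  Br–Br: 1 × 200 = 200
  C–C: 2 × 355 = 710
  C–H: 8 × 404 = 3232
  C=C: 1 × 604 = 604
  Σ(broken) = 4746 kJ
Bonds formed (products):
  C–Br: 2 × 273 = 546
  C–C: 3 × 355 = 1065
  C–H: 8 × 404 = 3232
  Σ(formed) = 4843 kJ
ΔH = Σ(broken) − Σ(formed) = 4746 − 4843 = −97 kJ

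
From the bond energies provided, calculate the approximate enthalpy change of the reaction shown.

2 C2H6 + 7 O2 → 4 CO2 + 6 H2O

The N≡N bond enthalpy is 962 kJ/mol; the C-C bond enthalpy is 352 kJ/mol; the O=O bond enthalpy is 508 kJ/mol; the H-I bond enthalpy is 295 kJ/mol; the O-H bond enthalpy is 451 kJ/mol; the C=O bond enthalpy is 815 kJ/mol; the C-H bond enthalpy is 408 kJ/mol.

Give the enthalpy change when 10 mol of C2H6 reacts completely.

ΔH = −13880 kJ

Bonds broken (reactants):
  C-C: 2 × 352 = 704
  C-H: 12 × 408 = 4896
  O=O: 7 × 508 = 3556
  Σ(broken) = 9156 kJ
Bonds formed (products):
  C=O: 8 × 815 = 6520
  O-H: 12 × 451 = 5412
  Σ(formed) = 11932 kJ
ΔH = Σ(broken) − Σ(formed) = 9156 − 11932 = −2776 kJ
For 5× the reaction as written: 5 × (−2776) = −13880 kJ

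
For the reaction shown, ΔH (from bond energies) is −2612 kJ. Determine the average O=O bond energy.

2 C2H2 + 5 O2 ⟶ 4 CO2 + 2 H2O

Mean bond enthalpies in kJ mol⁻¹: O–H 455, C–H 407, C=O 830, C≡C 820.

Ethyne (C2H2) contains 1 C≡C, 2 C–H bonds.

Let D be the O=O bond energy.
Σ(broken) = 2×820 + 4×407 + 5×D = 3268 + 5D
Σ(formed) = 8×830 + 4×455 = 8460
ΔH = Σ(broken) − Σ(formed) = (3268 + 5D) − (8460) = −5192 + 5D
Setting this equal to −2612 kJ gives 5D = 2580, so D = 516 kJ/mol.

D(O=O) ≈ 516 kJ/mol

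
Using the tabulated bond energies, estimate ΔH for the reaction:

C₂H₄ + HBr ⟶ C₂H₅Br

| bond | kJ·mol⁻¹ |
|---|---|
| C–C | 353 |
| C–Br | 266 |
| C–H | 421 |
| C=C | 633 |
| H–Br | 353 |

Bonds broken (reactants):
  C–H: 4 × 421 = 1684
  C=C: 1 × 633 = 633
  H–Br: 1 × 353 = 353
  Σ(broken) = 2670 kJ
Bonds formed (products):
  C–Br: 1 × 266 = 266
  C–C: 1 × 353 = 353
  C–H: 5 × 421 = 2105
  Σ(formed) = 2724 kJ
ΔH = Σ(broken) − Σ(formed) = 2670 − 2724 = −54 kJ

ΔH ≈ −54 kJ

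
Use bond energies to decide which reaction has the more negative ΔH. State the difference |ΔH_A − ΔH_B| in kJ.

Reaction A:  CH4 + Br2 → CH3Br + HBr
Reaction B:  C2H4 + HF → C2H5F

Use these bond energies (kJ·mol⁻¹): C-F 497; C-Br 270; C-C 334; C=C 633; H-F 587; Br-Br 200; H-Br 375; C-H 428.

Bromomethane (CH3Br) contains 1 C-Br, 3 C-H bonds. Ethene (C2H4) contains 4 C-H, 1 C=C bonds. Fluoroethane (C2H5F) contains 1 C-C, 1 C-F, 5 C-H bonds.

Reaction A:
  Bonds broken (reactants):
    Br-Br: 1 × 200 = 200
    C-H: 4 × 428 = 1712
    Σ(broken) = 1912 kJ
  Bonds formed (products):
    C-Br: 1 × 270 = 270
    C-H: 3 × 428 = 1284
    H-Br: 1 × 375 = 375
    Σ(formed) = 1929 kJ
  ΔH_A = 1912 − 1929 = −17 kJ
Reaction B:
  Bonds broken (reactants):
    C-H: 4 × 428 = 1712
    C=C: 1 × 633 = 633
    H-F: 1 × 587 = 587
    Σ(broken) = 2932 kJ
  Bonds formed (products):
    C-C: 1 × 334 = 334
    C-F: 1 × 497 = 497
    C-H: 5 × 428 = 2140
    Σ(formed) = 2971 kJ
  ΔH_B = 2932 − 2971 = −39 kJ
ΔH_A − ΔH_B = +22 kJ, so reaction B has the more negative ΔH; |ΔH_A − ΔH_B| = 22 kJ.

Reaction B, by 22 kJ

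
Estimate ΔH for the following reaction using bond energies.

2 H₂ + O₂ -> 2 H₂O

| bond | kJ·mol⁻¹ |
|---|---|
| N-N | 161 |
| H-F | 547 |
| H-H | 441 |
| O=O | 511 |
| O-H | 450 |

Bonds broken (reactants):
  H-H: 2 × 441 = 882
  O=O: 1 × 511 = 511
  Σ(broken) = 1393 kJ
Bonds formed (products):
  O-H: 4 × 450 = 1800
  Σ(formed) = 1800 kJ
ΔH = Σ(broken) − Σ(formed) = 1393 − 1800 = −407 kJ

ΔH ≈ −407 kJ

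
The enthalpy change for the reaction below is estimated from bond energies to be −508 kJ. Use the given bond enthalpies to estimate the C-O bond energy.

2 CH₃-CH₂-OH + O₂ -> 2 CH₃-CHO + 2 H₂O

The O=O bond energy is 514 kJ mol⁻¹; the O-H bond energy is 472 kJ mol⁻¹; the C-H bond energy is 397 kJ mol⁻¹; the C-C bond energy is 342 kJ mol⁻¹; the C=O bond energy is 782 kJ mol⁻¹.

Let D be the C-O bond energy.
Σ(broken) = 2×342 + 10×397 + 2×D + 2×472 + 1×514 = 6112 + 2D
Σ(formed) = 2×342 + 8×397 + 2×782 + 4×472 = 7312
ΔH = Σ(broken) − Σ(formed) = (6112 + 2D) − (7312) = −1200 + 2D
Setting this equal to −508 kJ gives 2D = 692, so D = 346 kJ/mol.

D(C-O) ≈ 346 kJ/mol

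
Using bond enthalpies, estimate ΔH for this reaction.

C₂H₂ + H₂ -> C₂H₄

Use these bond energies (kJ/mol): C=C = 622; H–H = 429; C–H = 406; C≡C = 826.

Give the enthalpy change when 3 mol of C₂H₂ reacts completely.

Bonds broken (reactants):
  C≡C: 1 × 826 = 826
  C–H: 2 × 406 = 812
  H–H: 1 × 429 = 429
  Σ(broken) = 2067 kJ
Bonds formed (products):
  C–H: 4 × 406 = 1624
  C=C: 1 × 622 = 622
  Σ(formed) = 2246 kJ
ΔH = Σ(broken) − Σ(formed) = 2067 − 2246 = −179 kJ
For 3× the reaction as written: 3 × (−179) = −537 kJ

ΔH = −537 kJ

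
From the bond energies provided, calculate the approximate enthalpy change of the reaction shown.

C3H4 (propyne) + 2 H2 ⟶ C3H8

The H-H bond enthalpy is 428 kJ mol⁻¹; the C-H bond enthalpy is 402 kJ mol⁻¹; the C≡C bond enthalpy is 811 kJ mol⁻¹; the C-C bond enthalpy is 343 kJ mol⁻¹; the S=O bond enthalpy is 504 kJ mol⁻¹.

ΔH ≈ −284 kJ

Bonds broken (reactants):
  C≡C: 1 × 811 = 811
  C-C: 1 × 343 = 343
  C-H: 4 × 402 = 1608
  H-H: 2 × 428 = 856
  Σ(broken) = 3618 kJ
Bonds formed (products):
  C-C: 2 × 343 = 686
  C-H: 8 × 402 = 3216
  Σ(formed) = 3902 kJ
ΔH = Σ(broken) − Σ(formed) = 3618 − 3902 = −284 kJ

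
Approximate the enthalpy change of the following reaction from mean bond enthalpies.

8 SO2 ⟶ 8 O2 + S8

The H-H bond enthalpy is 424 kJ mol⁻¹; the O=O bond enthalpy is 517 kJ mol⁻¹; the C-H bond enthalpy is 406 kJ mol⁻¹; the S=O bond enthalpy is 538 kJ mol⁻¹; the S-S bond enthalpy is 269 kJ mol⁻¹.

Bonds broken (reactants):
  S=O: 16 × 538 = 8608
  Σ(broken) = 8608 kJ
Bonds formed (products):
  O=O: 8 × 517 = 4136
  S-S: 8 × 269 = 2152
  Σ(formed) = 6288 kJ
ΔH = Σ(broken) − Σ(formed) = 8608 − 6288 = +2320 kJ

ΔH ≈ +2320 kJ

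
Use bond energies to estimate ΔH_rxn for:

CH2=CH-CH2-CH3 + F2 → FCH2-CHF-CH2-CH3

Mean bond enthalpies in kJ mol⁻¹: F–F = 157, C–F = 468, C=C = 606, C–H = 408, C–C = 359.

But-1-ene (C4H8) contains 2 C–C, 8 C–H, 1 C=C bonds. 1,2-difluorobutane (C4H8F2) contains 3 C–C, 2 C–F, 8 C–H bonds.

Bonds broken (reactants):
  C–C: 2 × 359 = 718
  C–H: 8 × 408 = 3264
  C=C: 1 × 606 = 606
  F–F: 1 × 157 = 157
  Σ(broken) = 4745 kJ
Bonds formed (products):
  C–C: 3 × 359 = 1077
  C–F: 2 × 468 = 936
  C–H: 8 × 408 = 3264
  Σ(formed) = 5277 kJ
ΔH = Σ(broken) − Σ(formed) = 4745 − 5277 = −532 kJ

ΔH ≈ −532 kJ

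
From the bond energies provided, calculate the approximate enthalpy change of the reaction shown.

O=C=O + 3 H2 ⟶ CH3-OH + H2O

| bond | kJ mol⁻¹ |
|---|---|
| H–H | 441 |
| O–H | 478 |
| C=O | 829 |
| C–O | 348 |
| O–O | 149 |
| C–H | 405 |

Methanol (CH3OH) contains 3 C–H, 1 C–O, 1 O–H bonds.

Bonds broken (reactants):
  C=O: 2 × 829 = 1658
  H–H: 3 × 441 = 1323
  Σ(broken) = 2981 kJ
Bonds formed (products):
  C–H: 3 × 405 = 1215
  C–O: 1 × 348 = 348
  O–H: 3 × 478 = 1434
  Σ(formed) = 2997 kJ
ΔH = Σ(broken) − Σ(formed) = 2981 − 2997 = −16 kJ

ΔH ≈ −16 kJ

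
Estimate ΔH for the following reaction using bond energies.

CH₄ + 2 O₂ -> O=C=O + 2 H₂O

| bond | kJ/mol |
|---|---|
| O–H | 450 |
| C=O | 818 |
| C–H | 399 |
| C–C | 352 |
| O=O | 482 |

ΔH ≈ −876 kJ

Bonds broken (reactants):
  C–H: 4 × 399 = 1596
  O=O: 2 × 482 = 964
  Σ(broken) = 2560 kJ
Bonds formed (products):
  C=O: 2 × 818 = 1636
  O–H: 4 × 450 = 1800
  Σ(formed) = 3436 kJ
ΔH = Σ(broken) − Σ(formed) = 2560 − 3436 = −876 kJ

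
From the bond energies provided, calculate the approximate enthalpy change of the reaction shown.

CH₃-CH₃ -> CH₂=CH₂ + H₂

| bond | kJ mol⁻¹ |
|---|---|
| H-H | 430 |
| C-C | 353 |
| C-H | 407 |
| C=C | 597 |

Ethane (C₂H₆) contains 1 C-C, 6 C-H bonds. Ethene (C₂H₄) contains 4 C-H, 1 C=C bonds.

ΔH ≈ +140 kJ

Bonds broken (reactants):
  C-C: 1 × 353 = 353
  C-H: 6 × 407 = 2442
  Σ(broken) = 2795 kJ
Bonds formed (products):
  C-H: 4 × 407 = 1628
  C=C: 1 × 597 = 597
  H-H: 1 × 430 = 430
  Σ(formed) = 2655 kJ
ΔH = Σ(broken) − Σ(formed) = 2795 − 2655 = +140 kJ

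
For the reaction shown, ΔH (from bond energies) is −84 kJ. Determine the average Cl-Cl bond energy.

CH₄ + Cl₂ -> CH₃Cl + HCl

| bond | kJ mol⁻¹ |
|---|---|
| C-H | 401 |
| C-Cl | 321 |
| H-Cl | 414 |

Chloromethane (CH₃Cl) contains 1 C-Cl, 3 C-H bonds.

D(Cl-Cl) ≈ 250 kJ/mol

Let D be the Cl-Cl bond energy.
Σ(broken) = 4×401 + 1×D = 1604 + D
Σ(formed) = 1×321 + 3×401 + 1×414 = 1938
ΔH = Σ(broken) − Σ(formed) = (1604 + D) − (1938) = −334 + D
Setting this equal to −84 kJ gives D = 250 kJ/mol.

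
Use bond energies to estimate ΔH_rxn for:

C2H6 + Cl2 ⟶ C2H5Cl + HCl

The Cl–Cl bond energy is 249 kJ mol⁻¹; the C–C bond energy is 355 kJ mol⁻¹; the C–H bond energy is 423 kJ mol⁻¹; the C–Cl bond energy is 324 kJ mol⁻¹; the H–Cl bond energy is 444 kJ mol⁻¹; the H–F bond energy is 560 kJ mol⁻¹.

Bonds broken (reactants):
  C–C: 1 × 355 = 355
  C–H: 6 × 423 = 2538
  Cl–Cl: 1 × 249 = 249
  Σ(broken) = 3142 kJ
Bonds formed (products):
  C–C: 1 × 355 = 355
  C–Cl: 1 × 324 = 324
  C–H: 5 × 423 = 2115
  H–Cl: 1 × 444 = 444
  Σ(formed) = 3238 kJ
ΔH = Σ(broken) − Σ(formed) = 3142 − 3238 = −96 kJ

ΔH ≈ −96 kJ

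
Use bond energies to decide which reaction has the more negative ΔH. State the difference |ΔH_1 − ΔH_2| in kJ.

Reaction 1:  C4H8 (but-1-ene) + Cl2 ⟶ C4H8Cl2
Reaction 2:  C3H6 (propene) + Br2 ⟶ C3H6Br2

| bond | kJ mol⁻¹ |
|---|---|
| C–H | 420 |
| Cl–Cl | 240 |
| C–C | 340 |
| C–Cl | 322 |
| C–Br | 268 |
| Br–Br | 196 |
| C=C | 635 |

Reaction 1, by 64 kJ

Reaction 1:
  Bonds broken (reactants):
    C–C: 2 × 340 = 680
    C–H: 8 × 420 = 3360
    C=C: 1 × 635 = 635
    Cl–Cl: 1 × 240 = 240
    Σ(broken) = 4915 kJ
  Bonds formed (products):
    C–C: 3 × 340 = 1020
    C–Cl: 2 × 322 = 644
    C–H: 8 × 420 = 3360
    Σ(formed) = 5024 kJ
  ΔH_1 = 4915 − 5024 = −109 kJ
Reaction 2:
  Bonds broken (reactants):
    Br–Br: 1 × 196 = 196
    C–C: 1 × 340 = 340
    C–H: 6 × 420 = 2520
    C=C: 1 × 635 = 635
    Σ(broken) = 3691 kJ
  Bonds formed (products):
    C–Br: 2 × 268 = 536
    C–C: 2 × 340 = 680
    C–H: 6 × 420 = 2520
    Σ(formed) = 3736 kJ
  ΔH_2 = 3691 − 3736 = −45 kJ
ΔH_1 − ΔH_2 = −64 kJ, so reaction 1 has the more negative ΔH; |ΔH_1 − ΔH_2| = 64 kJ.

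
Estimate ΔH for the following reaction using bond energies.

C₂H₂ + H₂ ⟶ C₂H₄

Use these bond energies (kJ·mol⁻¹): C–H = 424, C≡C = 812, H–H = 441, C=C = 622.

Bonds broken (reactants):
  C≡C: 1 × 812 = 812
  C–H: 2 × 424 = 848
  H–H: 1 × 441 = 441
  Σ(broken) = 2101 kJ
Bonds formed (products):
  C–H: 4 × 424 = 1696
  C=C: 1 × 622 = 622
  Σ(formed) = 2318 kJ
ΔH = Σ(broken) − Σ(formed) = 2101 − 2318 = −217 kJ

ΔH ≈ −217 kJ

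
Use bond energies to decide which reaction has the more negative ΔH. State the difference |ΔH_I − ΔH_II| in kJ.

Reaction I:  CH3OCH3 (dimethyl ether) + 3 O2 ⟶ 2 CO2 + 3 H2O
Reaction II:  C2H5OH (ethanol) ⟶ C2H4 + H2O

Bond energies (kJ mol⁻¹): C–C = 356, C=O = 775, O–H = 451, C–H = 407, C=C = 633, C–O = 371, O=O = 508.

Reaction I, by 1148 kJ

Reaction I:
  Bonds broken (reactants):
    C–H: 6 × 407 = 2442
    C–O: 2 × 371 = 742
    O=O: 3 × 508 = 1524
    Σ(broken) = 4708 kJ
  Bonds formed (products):
    C=O: 4 × 775 = 3100
    O–H: 6 × 451 = 2706
    Σ(formed) = 5806 kJ
  ΔH_I = 4708 − 5806 = −1098 kJ
Reaction II:
  Bonds broken (reactants):
    C–C: 1 × 356 = 356
    C–H: 5 × 407 = 2035
    C–O: 1 × 371 = 371
    O–H: 1 × 451 = 451
    Σ(broken) = 3213 kJ
  Bonds formed (products):
    C–H: 4 × 407 = 1628
    C=C: 1 × 633 = 633
    O–H: 2 × 451 = 902
    Σ(formed) = 3163 kJ
  ΔH_II = 3213 − 3163 = +50 kJ
ΔH_I − ΔH_II = −1148 kJ, so reaction I has the more negative ΔH; |ΔH_I − ΔH_II| = 1148 kJ.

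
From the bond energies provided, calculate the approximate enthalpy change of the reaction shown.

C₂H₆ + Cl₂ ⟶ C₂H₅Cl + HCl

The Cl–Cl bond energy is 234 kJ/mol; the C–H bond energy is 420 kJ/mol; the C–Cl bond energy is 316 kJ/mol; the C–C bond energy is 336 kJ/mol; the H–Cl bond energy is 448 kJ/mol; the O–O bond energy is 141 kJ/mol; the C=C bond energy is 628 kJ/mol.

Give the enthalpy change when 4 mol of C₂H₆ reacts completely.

ΔH = −440 kJ

Bonds broken (reactants):
  C–C: 1 × 336 = 336
  C–H: 6 × 420 = 2520
  Cl–Cl: 1 × 234 = 234
  Σ(broken) = 3090 kJ
Bonds formed (products):
  C–C: 1 × 336 = 336
  C–Cl: 1 × 316 = 316
  C–H: 5 × 420 = 2100
  H–Cl: 1 × 448 = 448
  Σ(formed) = 3200 kJ
ΔH = Σ(broken) − Σ(formed) = 3090 − 3200 = −110 kJ
For 4× the reaction as written: 4 × (−110) = −440 kJ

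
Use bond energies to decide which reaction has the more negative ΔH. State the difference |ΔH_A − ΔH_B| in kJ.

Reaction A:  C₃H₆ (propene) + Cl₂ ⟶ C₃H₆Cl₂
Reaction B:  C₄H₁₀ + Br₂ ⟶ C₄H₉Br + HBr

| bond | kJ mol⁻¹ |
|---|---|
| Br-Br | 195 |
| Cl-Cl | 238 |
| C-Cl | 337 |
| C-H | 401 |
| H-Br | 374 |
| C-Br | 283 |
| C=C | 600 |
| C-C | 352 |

Reaction A, by 127 kJ

Reaction A:
  Bonds broken (reactants):
    C-C: 1 × 352 = 352
    C-H: 6 × 401 = 2406
    C=C: 1 × 600 = 600
    Cl-Cl: 1 × 238 = 238
    Σ(broken) = 3596 kJ
  Bonds formed (products):
    C-C: 2 × 352 = 704
    C-Cl: 2 × 337 = 674
    C-H: 6 × 401 = 2406
    Σ(formed) = 3784 kJ
  ΔH_A = 3596 − 3784 = −188 kJ
Reaction B:
  Bonds broken (reactants):
    Br-Br: 1 × 195 = 195
    C-C: 3 × 352 = 1056
    C-H: 10 × 401 = 4010
    Σ(broken) = 5261 kJ
  Bonds formed (products):
    C-Br: 1 × 283 = 283
    C-C: 3 × 352 = 1056
    C-H: 9 × 401 = 3609
    H-Br: 1 × 374 = 374
    Σ(formed) = 5322 kJ
  ΔH_B = 5261 − 5322 = −61 kJ
ΔH_A − ΔH_B = −127 kJ, so reaction A has the more negative ΔH; |ΔH_A − ΔH_B| = 127 kJ.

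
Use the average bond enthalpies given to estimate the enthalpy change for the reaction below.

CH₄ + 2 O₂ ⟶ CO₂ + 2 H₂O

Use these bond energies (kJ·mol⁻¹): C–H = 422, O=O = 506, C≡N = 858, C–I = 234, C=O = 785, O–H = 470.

Bonds broken (reactants):
  C–H: 4 × 422 = 1688
  O=O: 2 × 506 = 1012
  Σ(broken) = 2700 kJ
Bonds formed (products):
  C=O: 2 × 785 = 1570
  O–H: 4 × 470 = 1880
  Σ(formed) = 3450 kJ
ΔH = Σ(broken) − Σ(formed) = 2700 − 3450 = −750 kJ

ΔH ≈ −750 kJ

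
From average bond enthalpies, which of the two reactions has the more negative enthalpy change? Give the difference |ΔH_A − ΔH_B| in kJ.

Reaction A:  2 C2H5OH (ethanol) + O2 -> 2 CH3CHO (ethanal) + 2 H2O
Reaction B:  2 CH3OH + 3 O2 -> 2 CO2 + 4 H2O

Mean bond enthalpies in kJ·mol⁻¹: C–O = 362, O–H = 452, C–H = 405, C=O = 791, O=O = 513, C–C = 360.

Reaction B, by 744 kJ

Reaction A:
  Bonds broken (reactants):
    C–C: 2 × 360 = 720
    C–H: 10 × 405 = 4050
    C–O: 2 × 362 = 724
    O–H: 2 × 452 = 904
    O=O: 1 × 513 = 513
    Σ(broken) = 6911 kJ
  Bonds formed (products):
    C–C: 2 × 360 = 720
    C–H: 8 × 405 = 3240
    C=O: 2 × 791 = 1582
    O–H: 4 × 452 = 1808
    Σ(formed) = 7350 kJ
  ΔH_A = 6911 − 7350 = −439 kJ
Reaction B:
  Bonds broken (reactants):
    C–H: 6 × 405 = 2430
    C–O: 2 × 362 = 724
    O–H: 2 × 452 = 904
    O=O: 3 × 513 = 1539
    Σ(broken) = 5597 kJ
  Bonds formed (products):
    C=O: 4 × 791 = 3164
    O–H: 8 × 452 = 3616
    Σ(formed) = 6780 kJ
  ΔH_B = 5597 − 6780 = −1183 kJ
ΔH_A − ΔH_B = +744 kJ, so reaction B has the more negative ΔH; |ΔH_A − ΔH_B| = 744 kJ.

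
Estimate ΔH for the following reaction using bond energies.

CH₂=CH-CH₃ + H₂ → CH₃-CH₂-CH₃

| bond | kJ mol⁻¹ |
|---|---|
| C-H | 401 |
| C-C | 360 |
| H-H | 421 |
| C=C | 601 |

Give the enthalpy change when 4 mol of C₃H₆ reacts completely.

Bonds broken (reactants):
  C-C: 1 × 360 = 360
  C-H: 6 × 401 = 2406
  C=C: 1 × 601 = 601
  H-H: 1 × 421 = 421
  Σ(broken) = 3788 kJ
Bonds formed (products):
  C-C: 2 × 360 = 720
  C-H: 8 × 401 = 3208
  Σ(formed) = 3928 kJ
ΔH = Σ(broken) − Σ(formed) = 3788 − 3928 = −140 kJ
For 4× the reaction as written: 4 × (−140) = −560 kJ

ΔH = −560 kJ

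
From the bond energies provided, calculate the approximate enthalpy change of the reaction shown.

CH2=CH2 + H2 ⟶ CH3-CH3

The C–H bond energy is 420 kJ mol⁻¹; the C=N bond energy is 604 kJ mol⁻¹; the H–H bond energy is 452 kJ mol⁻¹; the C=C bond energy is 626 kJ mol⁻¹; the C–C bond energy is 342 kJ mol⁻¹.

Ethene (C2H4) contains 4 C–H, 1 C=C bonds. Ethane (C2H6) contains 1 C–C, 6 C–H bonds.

Bonds broken (reactants):
  C–H: 4 × 420 = 1680
  C=C: 1 × 626 = 626
  H–H: 1 × 452 = 452
  Σ(broken) = 2758 kJ
Bonds formed (products):
  C–C: 1 × 342 = 342
  C–H: 6 × 420 = 2520
  Σ(formed) = 2862 kJ
ΔH = Σ(broken) − Σ(formed) = 2758 − 2862 = −104 kJ

ΔH ≈ −104 kJ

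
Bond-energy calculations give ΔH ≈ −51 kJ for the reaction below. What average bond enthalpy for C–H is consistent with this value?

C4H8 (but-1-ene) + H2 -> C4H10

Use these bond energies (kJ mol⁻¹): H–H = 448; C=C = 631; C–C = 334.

Let D be the C–H bond energy.
Σ(broken) = 2×334 + 8×D + 1×631 + 1×448 = 1747 + 8D
Σ(formed) = 3×334 + 10×D = 1002 + 10D
ΔH = Σ(broken) − Σ(formed) = (1747 + 8D) − (1002 + 10D) = +745 − 2D
Setting this equal to −51 kJ gives 2D = 796, so D = 398 kJ/mol.

D(C–H) ≈ 398 kJ/mol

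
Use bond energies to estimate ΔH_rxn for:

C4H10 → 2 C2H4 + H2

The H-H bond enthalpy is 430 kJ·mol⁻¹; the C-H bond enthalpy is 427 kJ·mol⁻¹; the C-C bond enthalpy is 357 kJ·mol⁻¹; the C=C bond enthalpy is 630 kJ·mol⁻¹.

Bonds broken (reactants):
  C-C: 3 × 357 = 1071
  C-H: 10 × 427 = 4270
  Σ(broken) = 5341 kJ
Bonds formed (products):
  C-H: 8 × 427 = 3416
  C=C: 2 × 630 = 1260
  H-H: 1 × 430 = 430
  Σ(formed) = 5106 kJ
ΔH = Σ(broken) − Σ(formed) = 5341 − 5106 = +235 kJ

ΔH ≈ +235 kJ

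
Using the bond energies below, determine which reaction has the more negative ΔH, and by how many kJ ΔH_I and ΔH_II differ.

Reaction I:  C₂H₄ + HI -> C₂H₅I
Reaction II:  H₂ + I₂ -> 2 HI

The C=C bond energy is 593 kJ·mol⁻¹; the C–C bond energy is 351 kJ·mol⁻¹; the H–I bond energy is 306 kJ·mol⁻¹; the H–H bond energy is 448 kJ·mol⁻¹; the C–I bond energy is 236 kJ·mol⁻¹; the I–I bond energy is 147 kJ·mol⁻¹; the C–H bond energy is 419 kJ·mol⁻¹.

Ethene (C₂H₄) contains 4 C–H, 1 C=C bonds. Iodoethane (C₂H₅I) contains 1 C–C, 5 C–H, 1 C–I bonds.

Reaction I:
  Bonds broken (reactants):
    C–H: 4 × 419 = 1676
    C=C: 1 × 593 = 593
    H–I: 1 × 306 = 306
    Σ(broken) = 2575 kJ
  Bonds formed (products):
    C–C: 1 × 351 = 351
    C–H: 5 × 419 = 2095
    C–I: 1 × 236 = 236
    Σ(formed) = 2682 kJ
  ΔH_I = 2575 − 2682 = −107 kJ
Reaction II:
  Bonds broken (reactants):
    H–H: 1 × 448 = 448
    I–I: 1 × 147 = 147
    Σ(broken) = 595 kJ
  Bonds formed (products):
    H–I: 2 × 306 = 612
    Σ(formed) = 612 kJ
  ΔH_II = 595 − 612 = −17 kJ
ΔH_I − ΔH_II = −90 kJ, so reaction I has the more negative ΔH; |ΔH_I − ΔH_II| = 90 kJ.

Reaction I, by 90 kJ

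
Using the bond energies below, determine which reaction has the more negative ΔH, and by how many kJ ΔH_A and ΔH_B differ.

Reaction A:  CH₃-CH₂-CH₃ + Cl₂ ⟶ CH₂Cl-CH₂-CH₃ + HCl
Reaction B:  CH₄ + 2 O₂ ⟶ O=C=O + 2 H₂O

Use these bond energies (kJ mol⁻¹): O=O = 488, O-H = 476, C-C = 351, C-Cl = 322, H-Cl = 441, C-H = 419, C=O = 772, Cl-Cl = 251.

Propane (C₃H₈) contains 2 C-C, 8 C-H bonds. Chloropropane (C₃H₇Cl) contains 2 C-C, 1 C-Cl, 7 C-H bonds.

Reaction B, by 703 kJ

Reaction A:
  Bonds broken (reactants):
    C-C: 2 × 351 = 702
    C-H: 8 × 419 = 3352
    Cl-Cl: 1 × 251 = 251
    Σ(broken) = 4305 kJ
  Bonds formed (products):
    C-C: 2 × 351 = 702
    C-Cl: 1 × 322 = 322
    C-H: 7 × 419 = 2933
    H-Cl: 1 × 441 = 441
    Σ(formed) = 4398 kJ
  ΔH_A = 4305 − 4398 = −93 kJ
Reaction B:
  Bonds broken (reactants):
    C-H: 4 × 419 = 1676
    O=O: 2 × 488 = 976
    Σ(broken) = 2652 kJ
  Bonds formed (products):
    C=O: 2 × 772 = 1544
    O-H: 4 × 476 = 1904
    Σ(formed) = 3448 kJ
  ΔH_B = 2652 − 3448 = −796 kJ
ΔH_A − ΔH_B = +703 kJ, so reaction B has the more negative ΔH; |ΔH_A − ΔH_B| = 703 kJ.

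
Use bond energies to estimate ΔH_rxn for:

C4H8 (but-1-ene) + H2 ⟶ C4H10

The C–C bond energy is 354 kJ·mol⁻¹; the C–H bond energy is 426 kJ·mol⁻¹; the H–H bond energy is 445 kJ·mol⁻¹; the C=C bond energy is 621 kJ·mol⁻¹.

Bonds broken (reactants):
  C–C: 2 × 354 = 708
  C–H: 8 × 426 = 3408
  C=C: 1 × 621 = 621
  H–H: 1 × 445 = 445
  Σ(broken) = 5182 kJ
Bonds formed (products):
  C–C: 3 × 354 = 1062
  C–H: 10 × 426 = 4260
  Σ(formed) = 5322 kJ
ΔH = Σ(broken) − Σ(formed) = 5182 − 5322 = −140 kJ

ΔH ≈ −140 kJ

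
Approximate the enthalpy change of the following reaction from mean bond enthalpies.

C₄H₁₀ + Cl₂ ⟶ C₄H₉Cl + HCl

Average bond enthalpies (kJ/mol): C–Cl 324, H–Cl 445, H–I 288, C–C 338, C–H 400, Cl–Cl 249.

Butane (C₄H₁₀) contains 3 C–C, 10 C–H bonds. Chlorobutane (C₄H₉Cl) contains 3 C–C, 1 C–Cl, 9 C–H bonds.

Bonds broken (reactants):
  C–C: 3 × 338 = 1014
  C–H: 10 × 400 = 4000
  Cl–Cl: 1 × 249 = 249
  Σ(broken) = 5263 kJ
Bonds formed (products):
  C–C: 3 × 338 = 1014
  C–Cl: 1 × 324 = 324
  C–H: 9 × 400 = 3600
  H–Cl: 1 × 445 = 445
  Σ(formed) = 5383 kJ
ΔH = Σ(broken) − Σ(formed) = 5263 − 5383 = −120 kJ

ΔH ≈ −120 kJ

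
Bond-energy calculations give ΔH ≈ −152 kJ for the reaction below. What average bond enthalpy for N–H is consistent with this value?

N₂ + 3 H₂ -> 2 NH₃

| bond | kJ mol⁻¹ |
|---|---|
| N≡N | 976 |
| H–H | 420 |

Let D be the N–H bond energy.
Σ(broken) = 3×420 + 1×976 = 2236
Σ(formed) = 6×D = 6D
ΔH = Σ(broken) − Σ(formed) = (2236) − (6D) = +2236 − 6D
Setting this equal to −152 kJ gives 6D = 2388, so D = 398 kJ/mol.

D(N–H) ≈ 398 kJ/mol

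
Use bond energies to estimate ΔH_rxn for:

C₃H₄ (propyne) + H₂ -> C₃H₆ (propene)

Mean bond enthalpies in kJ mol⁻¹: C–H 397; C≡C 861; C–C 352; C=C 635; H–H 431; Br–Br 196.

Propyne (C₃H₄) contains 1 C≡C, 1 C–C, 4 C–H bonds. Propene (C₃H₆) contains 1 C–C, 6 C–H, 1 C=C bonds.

Bonds broken (reactants):
  C≡C: 1 × 861 = 861
  C–C: 1 × 352 = 352
  C–H: 4 × 397 = 1588
  H–H: 1 × 431 = 431
  Σ(broken) = 3232 kJ
Bonds formed (products):
  C–C: 1 × 352 = 352
  C–H: 6 × 397 = 2382
  C=C: 1 × 635 = 635
  Σ(formed) = 3369 kJ
ΔH = Σ(broken) − Σ(formed) = 3232 − 3369 = −137 kJ

ΔH ≈ −137 kJ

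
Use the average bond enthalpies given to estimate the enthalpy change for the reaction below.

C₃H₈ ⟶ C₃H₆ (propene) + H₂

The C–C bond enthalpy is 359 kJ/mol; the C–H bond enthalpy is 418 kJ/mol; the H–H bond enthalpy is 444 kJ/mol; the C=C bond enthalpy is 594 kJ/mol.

ΔH ≈ +157 kJ

Bonds broken (reactants):
  C–C: 2 × 359 = 718
  C–H: 8 × 418 = 3344
  Σ(broken) = 4062 kJ
Bonds formed (products):
  C–C: 1 × 359 = 359
  C–H: 6 × 418 = 2508
  C=C: 1 × 594 = 594
  H–H: 1 × 444 = 444
  Σ(formed) = 3905 kJ
ΔH = Σ(broken) − Σ(formed) = 4062 − 3905 = +157 kJ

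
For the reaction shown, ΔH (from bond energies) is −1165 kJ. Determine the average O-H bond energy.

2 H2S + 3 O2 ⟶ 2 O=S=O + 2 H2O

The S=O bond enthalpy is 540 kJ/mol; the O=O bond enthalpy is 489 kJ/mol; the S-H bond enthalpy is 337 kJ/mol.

Let D be the O-H bond energy.
Σ(broken) = 3×489 + 4×337 = 2815
Σ(formed) = 4×D + 4×540 = 2160 + 4D
ΔH = Σ(broken) − Σ(formed) = (2815) − (2160 + 4D) = +655 − 4D
Setting this equal to −1165 kJ gives 4D = 1820, so D = 455 kJ/mol.

D(O-H) ≈ 455 kJ/mol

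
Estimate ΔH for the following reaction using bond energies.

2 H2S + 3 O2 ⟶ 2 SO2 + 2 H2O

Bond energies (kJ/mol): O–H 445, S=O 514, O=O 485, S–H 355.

Bonds broken (reactants):
  O=O: 3 × 485 = 1455
  S–H: 4 × 355 = 1420
  Σ(broken) = 2875 kJ
Bonds formed (products):
  O–H: 4 × 445 = 1780
  S=O: 4 × 514 = 2056
  Σ(formed) = 3836 kJ
ΔH = Σ(broken) − Σ(formed) = 2875 − 3836 = −961 kJ

ΔH ≈ −961 kJ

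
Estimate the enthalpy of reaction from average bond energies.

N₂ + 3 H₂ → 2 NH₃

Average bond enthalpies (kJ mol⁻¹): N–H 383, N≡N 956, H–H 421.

ΔH ≈ −79 kJ

Bonds broken (reactants):
  H–H: 3 × 421 = 1263
  N≡N: 1 × 956 = 956
  Σ(broken) = 2219 kJ
Bonds formed (products):
  N–H: 6 × 383 = 2298
  Σ(formed) = 2298 kJ
ΔH = Σ(broken) − Σ(formed) = 2219 − 2298 = −79 kJ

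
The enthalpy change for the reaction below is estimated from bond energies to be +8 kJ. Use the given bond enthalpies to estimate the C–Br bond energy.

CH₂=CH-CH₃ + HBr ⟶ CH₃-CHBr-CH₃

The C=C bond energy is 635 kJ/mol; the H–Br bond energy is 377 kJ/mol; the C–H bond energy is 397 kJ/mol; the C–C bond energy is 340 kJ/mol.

Let D be the C–Br bond energy.
Σ(broken) = 1×340 + 6×397 + 1×635 + 1×377 = 3734
Σ(formed) = 1×D + 2×340 + 7×397 = 3459 + D
ΔH = Σ(broken) − Σ(formed) = (3734) − (3459 + D) = +275 − D
Setting this equal to +8 kJ gives D = 267 kJ/mol.

D(C–Br) ≈ 267 kJ/mol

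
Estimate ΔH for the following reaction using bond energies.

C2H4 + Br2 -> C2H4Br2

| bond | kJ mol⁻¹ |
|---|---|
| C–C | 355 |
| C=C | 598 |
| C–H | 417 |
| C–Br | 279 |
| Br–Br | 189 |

ΔH ≈ −126 kJ

Bonds broken (reactants):
  Br–Br: 1 × 189 = 189
  C–H: 4 × 417 = 1668
  C=C: 1 × 598 = 598
  Σ(broken) = 2455 kJ
Bonds formed (products):
  C–Br: 2 × 279 = 558
  C–C: 1 × 355 = 355
  C–H: 4 × 417 = 1668
  Σ(formed) = 2581 kJ
ΔH = Σ(broken) − Σ(formed) = 2455 − 2581 = −126 kJ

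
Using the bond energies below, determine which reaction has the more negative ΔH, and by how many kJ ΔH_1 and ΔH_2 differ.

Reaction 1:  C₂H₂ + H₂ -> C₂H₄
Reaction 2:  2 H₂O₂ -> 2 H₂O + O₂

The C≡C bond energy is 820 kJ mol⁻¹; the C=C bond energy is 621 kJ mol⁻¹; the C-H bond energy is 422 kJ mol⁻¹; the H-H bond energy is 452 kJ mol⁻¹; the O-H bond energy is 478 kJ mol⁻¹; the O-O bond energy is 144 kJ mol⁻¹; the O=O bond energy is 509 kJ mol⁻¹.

Reaction 1:
  Bonds broken (reactants):
    C≡C: 1 × 820 = 820
    C-H: 2 × 422 = 844
    H-H: 1 × 452 = 452
    Σ(broken) = 2116 kJ
  Bonds formed (products):
    C-H: 4 × 422 = 1688
    C=C: 1 × 621 = 621
    Σ(formed) = 2309 kJ
  ΔH_1 = 2116 − 2309 = −193 kJ
Reaction 2:
  Bonds broken (reactants):
    O-H: 4 × 478 = 1912
    O-O: 2 × 144 = 288
    Σ(broken) = 2200 kJ
  Bonds formed (products):
    O-H: 4 × 478 = 1912
    O=O: 1 × 509 = 509
    Σ(formed) = 2421 kJ
  ΔH_2 = 2200 − 2421 = −221 kJ
ΔH_1 − ΔH_2 = +28 kJ, so reaction 2 has the more negative ΔH; |ΔH_1 − ΔH_2| = 28 kJ.

Reaction 2, by 28 kJ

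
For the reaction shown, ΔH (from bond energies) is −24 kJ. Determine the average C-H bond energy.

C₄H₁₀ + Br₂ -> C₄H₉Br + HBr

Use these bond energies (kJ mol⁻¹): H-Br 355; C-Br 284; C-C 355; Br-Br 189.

Let D be the C-H bond energy.
Σ(broken) = 1×189 + 3×355 + 10×D = 1254 + 10D
Σ(formed) = 1×284 + 3×355 + 9×D + 1×355 = 1704 + 9D
ΔH = Σ(broken) − Σ(formed) = (1254 + 10D) − (1704 + 9D) = −450 + D
Setting this equal to −24 kJ gives D = 426 kJ/mol.

D(C-H) ≈ 426 kJ/mol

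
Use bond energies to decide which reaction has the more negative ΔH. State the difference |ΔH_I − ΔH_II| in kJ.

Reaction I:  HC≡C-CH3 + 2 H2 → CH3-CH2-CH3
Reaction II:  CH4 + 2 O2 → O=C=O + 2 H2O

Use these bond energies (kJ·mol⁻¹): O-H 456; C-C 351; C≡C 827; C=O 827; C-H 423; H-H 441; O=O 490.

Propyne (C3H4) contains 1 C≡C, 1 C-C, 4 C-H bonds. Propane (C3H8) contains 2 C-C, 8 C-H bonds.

Reaction I:
  Bonds broken (reactants):
    C≡C: 1 × 827 = 827
    C-C: 1 × 351 = 351
    C-H: 4 × 423 = 1692
    H-H: 2 × 441 = 882
    Σ(broken) = 3752 kJ
  Bonds formed (products):
    C-C: 2 × 351 = 702
    C-H: 8 × 423 = 3384
    Σ(formed) = 4086 kJ
  ΔH_I = 3752 − 4086 = −334 kJ
Reaction II:
  Bonds broken (reactants):
    C-H: 4 × 423 = 1692
    O=O: 2 × 490 = 980
    Σ(broken) = 2672 kJ
  Bonds formed (products):
    C=O: 2 × 827 = 1654
    O-H: 4 × 456 = 1824
    Σ(formed) = 3478 kJ
  ΔH_II = 2672 − 3478 = −806 kJ
ΔH_I − ΔH_II = +472 kJ, so reaction II has the more negative ΔH; |ΔH_I − ΔH_II| = 472 kJ.

Reaction II, by 472 kJ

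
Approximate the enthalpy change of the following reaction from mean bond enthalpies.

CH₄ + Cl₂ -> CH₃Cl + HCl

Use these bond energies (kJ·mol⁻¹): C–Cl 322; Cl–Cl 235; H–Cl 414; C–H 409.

ΔH ≈ −92 kJ

Bonds broken (reactants):
  C–H: 4 × 409 = 1636
  Cl–Cl: 1 × 235 = 235
  Σ(broken) = 1871 kJ
Bonds formed (products):
  C–Cl: 1 × 322 = 322
  C–H: 3 × 409 = 1227
  H–Cl: 1 × 414 = 414
  Σ(formed) = 1963 kJ
ΔH = Σ(broken) − Σ(formed) = 1871 − 1963 = −92 kJ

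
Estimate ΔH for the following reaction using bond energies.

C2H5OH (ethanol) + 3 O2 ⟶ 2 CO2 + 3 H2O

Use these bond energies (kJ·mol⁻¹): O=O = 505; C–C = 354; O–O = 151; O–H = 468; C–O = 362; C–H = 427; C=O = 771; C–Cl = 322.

ΔH ≈ −1058 kJ

Bonds broken (reactants):
  C–C: 1 × 354 = 354
  C–H: 5 × 427 = 2135
  C–O: 1 × 362 = 362
  O–H: 1 × 468 = 468
  O=O: 3 × 505 = 1515
  Σ(broken) = 4834 kJ
Bonds formed (products):
  C=O: 4 × 771 = 3084
  O–H: 6 × 468 = 2808
  Σ(formed) = 5892 kJ
ΔH = Σ(broken) − Σ(formed) = 4834 − 5892 = −1058 kJ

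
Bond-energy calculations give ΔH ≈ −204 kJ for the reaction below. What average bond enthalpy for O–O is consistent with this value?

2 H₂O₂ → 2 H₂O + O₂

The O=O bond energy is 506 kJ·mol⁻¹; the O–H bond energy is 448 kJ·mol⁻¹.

Let D be the O–O bond energy.
Σ(broken) = 4×448 + 2×D = 1792 + 2D
Σ(formed) = 4×448 + 1×506 = 2298
ΔH = Σ(broken) − Σ(formed) = (1792 + 2D) − (2298) = −506 + 2D
Setting this equal to −204 kJ gives 2D = 302, so D = 151 kJ/mol.

D(O–O) ≈ 151 kJ/mol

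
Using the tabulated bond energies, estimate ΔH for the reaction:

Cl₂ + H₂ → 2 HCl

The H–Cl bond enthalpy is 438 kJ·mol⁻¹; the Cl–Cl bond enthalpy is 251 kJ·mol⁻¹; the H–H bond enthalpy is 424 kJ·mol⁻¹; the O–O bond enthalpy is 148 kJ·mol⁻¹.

ΔH ≈ −201 kJ

Bonds broken (reactants):
  Cl–Cl: 1 × 251 = 251
  H–H: 1 × 424 = 424
  Σ(broken) = 675 kJ
Bonds formed (products):
  H–Cl: 2 × 438 = 876
  Σ(formed) = 876 kJ
ΔH = Σ(broken) − Σ(formed) = 675 − 876 = −201 kJ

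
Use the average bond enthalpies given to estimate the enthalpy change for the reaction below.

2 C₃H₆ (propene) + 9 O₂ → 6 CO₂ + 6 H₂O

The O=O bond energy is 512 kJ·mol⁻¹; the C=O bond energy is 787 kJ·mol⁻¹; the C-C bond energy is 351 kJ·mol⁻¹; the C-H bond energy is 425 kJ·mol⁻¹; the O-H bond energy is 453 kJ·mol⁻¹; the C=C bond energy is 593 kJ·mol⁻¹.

Bonds broken (reactants):
  C-C: 2 × 351 = 702
  C-H: 12 × 425 = 5100
  C=C: 2 × 593 = 1186
  O=O: 9 × 512 = 4608
  Σ(broken) = 11596 kJ
Bonds formed (products):
  C=O: 12 × 787 = 9444
  O-H: 12 × 453 = 5436
  Σ(formed) = 14880 kJ
ΔH = Σ(broken) − Σ(formed) = 11596 − 14880 = −3284 kJ

ΔH ≈ −3284 kJ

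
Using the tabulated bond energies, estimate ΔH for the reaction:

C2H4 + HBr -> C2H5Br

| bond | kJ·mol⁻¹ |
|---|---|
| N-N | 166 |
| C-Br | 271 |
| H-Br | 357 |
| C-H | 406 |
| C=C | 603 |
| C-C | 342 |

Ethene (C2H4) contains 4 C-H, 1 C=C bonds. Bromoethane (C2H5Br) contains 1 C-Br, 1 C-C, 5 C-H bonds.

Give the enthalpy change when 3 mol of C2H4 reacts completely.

ΔH = −177 kJ

Bonds broken (reactants):
  C-H: 4 × 406 = 1624
  C=C: 1 × 603 = 603
  H-Br: 1 × 357 = 357
  Σ(broken) = 2584 kJ
Bonds formed (products):
  C-Br: 1 × 271 = 271
  C-C: 1 × 342 = 342
  C-H: 5 × 406 = 2030
  Σ(formed) = 2643 kJ
ΔH = Σ(broken) − Σ(formed) = 2584 − 2643 = −59 kJ
For 3× the reaction as written: 3 × (−59) = −177 kJ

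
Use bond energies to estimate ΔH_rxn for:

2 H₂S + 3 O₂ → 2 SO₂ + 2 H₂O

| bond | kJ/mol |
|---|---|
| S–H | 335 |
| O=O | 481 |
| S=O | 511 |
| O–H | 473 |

ΔH ≈ −1153 kJ

Bonds broken (reactants):
  O=O: 3 × 481 = 1443
  S–H: 4 × 335 = 1340
  Σ(broken) = 2783 kJ
Bonds formed (products):
  O–H: 4 × 473 = 1892
  S=O: 4 × 511 = 2044
  Σ(formed) = 3936 kJ
ΔH = Σ(broken) − Σ(formed) = 2783 − 3936 = −1153 kJ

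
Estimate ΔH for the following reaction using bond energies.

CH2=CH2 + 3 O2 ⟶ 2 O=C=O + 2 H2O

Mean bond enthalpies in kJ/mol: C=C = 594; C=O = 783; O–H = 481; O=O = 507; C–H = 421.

Bonds broken (reactants):
  C–H: 4 × 421 = 1684
  C=C: 1 × 594 = 594
  O=O: 3 × 507 = 1521
  Σ(broken) = 3799 kJ
Bonds formed (products):
  C=O: 4 × 783 = 3132
  O–H: 4 × 481 = 1924
  Σ(formed) = 5056 kJ
ΔH = Σ(broken) − Σ(formed) = 3799 − 5056 = −1257 kJ

ΔH ≈ −1257 kJ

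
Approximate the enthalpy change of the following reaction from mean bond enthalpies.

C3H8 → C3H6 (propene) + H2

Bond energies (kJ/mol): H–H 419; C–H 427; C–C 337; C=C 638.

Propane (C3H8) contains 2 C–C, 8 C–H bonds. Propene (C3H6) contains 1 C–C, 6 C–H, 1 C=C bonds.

Bonds broken (reactants):
  C–C: 2 × 337 = 674
  C–H: 8 × 427 = 3416
  Σ(broken) = 4090 kJ
Bonds formed (products):
  C–C: 1 × 337 = 337
  C–H: 6 × 427 = 2562
  C=C: 1 × 638 = 638
  H–H: 1 × 419 = 419
  Σ(formed) = 3956 kJ
ΔH = Σ(broken) − Σ(formed) = 4090 − 3956 = +134 kJ

ΔH ≈ +134 kJ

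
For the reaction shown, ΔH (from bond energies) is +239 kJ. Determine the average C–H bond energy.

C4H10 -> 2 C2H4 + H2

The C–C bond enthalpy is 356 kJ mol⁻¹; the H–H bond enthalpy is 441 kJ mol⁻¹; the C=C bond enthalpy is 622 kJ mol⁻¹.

D(C–H) ≈ 428 kJ/mol

Let D be the C–H bond energy.
Σ(broken) = 3×356 + 10×D = 1068 + 10D
Σ(formed) = 8×D + 2×622 + 1×441 = 1685 + 8D
ΔH = Σ(broken) − Σ(formed) = (1068 + 10D) − (1685 + 8D) = −617 + 2D
Setting this equal to +239 kJ gives 2D = 856, so D = 428 kJ/mol.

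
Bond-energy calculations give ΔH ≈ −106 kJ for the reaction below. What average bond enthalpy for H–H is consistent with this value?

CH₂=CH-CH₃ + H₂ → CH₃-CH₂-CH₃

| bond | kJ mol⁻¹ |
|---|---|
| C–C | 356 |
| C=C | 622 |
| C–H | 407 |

Let D be the H–H bond energy.
Σ(broken) = 1×356 + 6×407 + 1×622 + 1×D = 3420 + D
Σ(formed) = 2×356 + 8×407 = 3968
ΔH = Σ(broken) − Σ(formed) = (3420 + D) − (3968) = −548 + D
Setting this equal to −106 kJ gives D = 442 kJ/mol.

D(H–H) ≈ 442 kJ/mol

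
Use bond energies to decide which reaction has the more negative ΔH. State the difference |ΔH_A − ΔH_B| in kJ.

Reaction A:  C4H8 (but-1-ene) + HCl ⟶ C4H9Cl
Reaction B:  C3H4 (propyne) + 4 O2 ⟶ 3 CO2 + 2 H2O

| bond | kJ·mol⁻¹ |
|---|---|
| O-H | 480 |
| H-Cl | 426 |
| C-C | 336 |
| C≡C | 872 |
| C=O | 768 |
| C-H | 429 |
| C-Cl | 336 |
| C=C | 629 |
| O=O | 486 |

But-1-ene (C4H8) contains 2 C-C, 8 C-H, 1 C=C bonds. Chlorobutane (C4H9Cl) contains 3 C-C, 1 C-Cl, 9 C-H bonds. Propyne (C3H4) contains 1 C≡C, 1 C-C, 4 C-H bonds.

Reaction A:
  Bonds broken (reactants):
    C-C: 2 × 336 = 672
    C-H: 8 × 429 = 3432
    C=C: 1 × 629 = 629
    H-Cl: 1 × 426 = 426
    Σ(broken) = 5159 kJ
  Bonds formed (products):
    C-C: 3 × 336 = 1008
    C-Cl: 1 × 336 = 336
    C-H: 9 × 429 = 3861
    Σ(formed) = 5205 kJ
  ΔH_A = 5159 − 5205 = −46 kJ
Reaction B:
  Bonds broken (reactants):
    C≡C: 1 × 872 = 872
    C-C: 1 × 336 = 336
    C-H: 4 × 429 = 1716
    O=O: 4 × 486 = 1944
    Σ(broken) = 4868 kJ
  Bonds formed (products):
    C=O: 6 × 768 = 4608
    O-H: 4 × 480 = 1920
    Σ(formed) = 6528 kJ
  ΔH_B = 4868 − 6528 = −1660 kJ
ΔH_A − ΔH_B = +1614 kJ, so reaction B has the more negative ΔH; |ΔH_A − ΔH_B| = 1614 kJ.

Reaction B, by 1614 kJ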